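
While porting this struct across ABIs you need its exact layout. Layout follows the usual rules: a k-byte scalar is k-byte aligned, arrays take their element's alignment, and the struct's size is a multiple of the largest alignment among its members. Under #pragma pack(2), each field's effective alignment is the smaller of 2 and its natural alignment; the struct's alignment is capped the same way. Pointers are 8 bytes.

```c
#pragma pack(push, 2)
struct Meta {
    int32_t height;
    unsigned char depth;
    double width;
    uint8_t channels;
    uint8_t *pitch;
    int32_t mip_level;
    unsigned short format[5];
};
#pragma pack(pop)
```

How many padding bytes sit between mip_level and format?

0

0..4  height  (4B, 2-aligned)
4..5  depth  (1B, 1-aligned)
5..6  -- padding (1B)
6..14  width  (8B, 2-aligned)
14..15  channels  (1B, 1-aligned)
15..16  -- padding (1B)
16..24  pitch  (8B, 2-aligned)
24..28  mip_level  (4B, 2-aligned)
28..38  format  (10B, 2-aligned)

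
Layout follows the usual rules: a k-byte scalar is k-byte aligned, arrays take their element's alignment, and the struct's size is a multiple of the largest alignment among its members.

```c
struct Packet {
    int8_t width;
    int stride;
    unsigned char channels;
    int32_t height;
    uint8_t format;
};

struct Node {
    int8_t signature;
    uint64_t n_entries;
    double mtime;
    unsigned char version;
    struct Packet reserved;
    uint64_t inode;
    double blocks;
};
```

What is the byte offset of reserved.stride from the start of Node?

32

Packet: width at 0 (size 1, align 1) → ends 1; pad 3 to align 4 for stride; stride at 4 (size 4, align 4) → ends 8; channels at 8 (size 1, align 1) → ends 9; pad 3 to align 4 for height; height at 12 (size 4, align 4) → ends 16; format at 16 (size 1, align 1) → ends 17; tail pad 3 to reach multiple of 4; total 20 bytes, alignment 4
signature at 0 (size 1, align 1) → ends 1
pad 7 to align 8 for n_entries
n_entries at 8 (size 8, align 8) → ends 16
mtime at 16 (size 8, align 8) → ends 24
version at 24 (size 1, align 1) → ends 25
pad 3 to align 4 for reserved
reserved at 28 (size 20, align 4) → ends 48
within Packet: stride at 4
28 + 4 = 32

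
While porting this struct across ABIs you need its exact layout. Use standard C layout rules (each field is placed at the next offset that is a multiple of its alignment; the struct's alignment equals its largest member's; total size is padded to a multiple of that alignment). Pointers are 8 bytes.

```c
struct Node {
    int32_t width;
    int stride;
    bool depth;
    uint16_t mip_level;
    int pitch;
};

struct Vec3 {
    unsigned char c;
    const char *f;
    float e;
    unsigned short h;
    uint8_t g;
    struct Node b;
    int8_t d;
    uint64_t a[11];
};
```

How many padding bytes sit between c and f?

Node: 0..4  width  (4B, 4-aligned); 4..8  stride  (4B, 4-aligned); 8..9  depth  (1B, 1-aligned); 9..10  -- padding (1B); 10..12  mip_level  (2B, 2-aligned); 12..16  pitch  (4B, 4-aligned); sizeof = 16, alignof = 4
0..1  c  (1B, 1-aligned)
1..8  -- padding (7B)
8..16  f  (8B, 8-aligned)

7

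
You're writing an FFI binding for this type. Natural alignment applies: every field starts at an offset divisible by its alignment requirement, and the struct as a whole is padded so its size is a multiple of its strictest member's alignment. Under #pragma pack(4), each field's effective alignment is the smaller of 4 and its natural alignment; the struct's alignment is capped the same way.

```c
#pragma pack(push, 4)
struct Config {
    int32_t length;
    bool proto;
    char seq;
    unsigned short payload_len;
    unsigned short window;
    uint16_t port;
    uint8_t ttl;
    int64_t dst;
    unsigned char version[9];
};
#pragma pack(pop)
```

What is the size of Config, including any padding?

36 bytes

0..4  length  (4B, 4-aligned)
4..5  proto  (1B, 1-aligned)
5..6  seq  (1B, 1-aligned)
6..8  payload_len  (2B, 2-aligned)
8..10  window  (2B, 2-aligned)
10..12  port  (2B, 2-aligned)
12..13  ttl  (1B, 1-aligned)
13..16  -- padding (3B)
16..24  dst  (8B, 4-aligned)
24..33  version  (9B, 1-aligned)
33..36  -- tail padding (3B)
sizeof = 36, alignof = 4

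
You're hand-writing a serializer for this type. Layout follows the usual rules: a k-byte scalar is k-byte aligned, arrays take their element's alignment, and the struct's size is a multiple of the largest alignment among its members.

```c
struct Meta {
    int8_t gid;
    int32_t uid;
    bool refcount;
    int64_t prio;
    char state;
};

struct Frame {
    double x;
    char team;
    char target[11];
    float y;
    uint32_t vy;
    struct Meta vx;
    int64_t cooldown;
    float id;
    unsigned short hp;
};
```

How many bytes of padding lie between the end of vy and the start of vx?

4

Meta: @0: gid [1B, align 1] → 1; +3 pad (align 4); @4: uid [4B, align 4] → 8; @8: refcount [1B, align 1] → 9; +7 pad (align 8); @16: prio [8B, align 8] → 24; @24: state [1B, align 1] → 25; +7 tail pad (align 8); size 32, align 8
@0: x [8B, align 8] → 8
@8: team [1B, align 1] → 9
@9: target [11B, align 1] → 20
@20: y [4B, align 4] → 24
@24: vy [4B, align 4] → 28
+4 pad (align 8)
@32: vx [32B, align 8] → 64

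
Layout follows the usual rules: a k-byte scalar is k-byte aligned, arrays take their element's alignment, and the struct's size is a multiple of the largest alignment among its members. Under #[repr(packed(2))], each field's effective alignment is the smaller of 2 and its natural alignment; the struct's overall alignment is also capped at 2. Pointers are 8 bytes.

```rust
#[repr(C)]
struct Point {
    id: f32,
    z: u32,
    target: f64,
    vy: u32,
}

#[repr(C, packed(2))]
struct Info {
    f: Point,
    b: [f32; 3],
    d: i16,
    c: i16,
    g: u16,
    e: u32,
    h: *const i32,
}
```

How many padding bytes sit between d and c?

0

Point: @0: id [4B, align 4] → 4; @4: z [4B, align 4] → 8; @8: target [8B, align 8] → 16; @16: vy [4B, align 4] → 20; +4 tail pad (align 8); size 24, align 8
@0: f [24B, align 2] → 24
@24: b [12B, align 2] → 36
@36: d [2B, align 2] → 38
@38: c [2B, align 2] → 40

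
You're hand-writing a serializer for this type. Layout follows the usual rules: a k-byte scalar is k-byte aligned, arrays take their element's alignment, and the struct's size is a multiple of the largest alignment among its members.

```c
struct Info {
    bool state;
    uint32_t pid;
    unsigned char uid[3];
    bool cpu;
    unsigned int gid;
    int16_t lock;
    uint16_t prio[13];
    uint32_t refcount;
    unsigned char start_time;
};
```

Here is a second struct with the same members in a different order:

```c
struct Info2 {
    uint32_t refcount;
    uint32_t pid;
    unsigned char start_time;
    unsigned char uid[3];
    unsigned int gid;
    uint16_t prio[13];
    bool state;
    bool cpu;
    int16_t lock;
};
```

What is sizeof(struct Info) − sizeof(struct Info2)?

@0: state [1B, align 1] → 1
+3 pad (align 4)
@4: pid [4B, align 4] → 8
@8: uid [3B, align 1] → 11
@11: cpu [1B, align 1] → 12
@12: gid [4B, align 4] → 16
@16: lock [2B, align 2] → 18
@18: prio [26B, align 2] → 44
@44: refcount [4B, align 4] → 48
@48: start_time [1B, align 1] → 49
+3 tail pad (align 4)
size 52, align 4
— Info2 —
@0: refcount [4B, align 4] → 4
@4: pid [4B, align 4] → 8
@8: start_time [1B, align 1] → 9
@9: uid [3B, align 1] → 12
@12: gid [4B, align 4] → 16
@16: prio [26B, align 2] → 42
@42: state [1B, align 1] → 43
@43: cpu [1B, align 1] → 44
@44: lock [2B, align 2] → 46
+2 tail pad (align 4)
size 48, align 4
52 − 48 = 4

4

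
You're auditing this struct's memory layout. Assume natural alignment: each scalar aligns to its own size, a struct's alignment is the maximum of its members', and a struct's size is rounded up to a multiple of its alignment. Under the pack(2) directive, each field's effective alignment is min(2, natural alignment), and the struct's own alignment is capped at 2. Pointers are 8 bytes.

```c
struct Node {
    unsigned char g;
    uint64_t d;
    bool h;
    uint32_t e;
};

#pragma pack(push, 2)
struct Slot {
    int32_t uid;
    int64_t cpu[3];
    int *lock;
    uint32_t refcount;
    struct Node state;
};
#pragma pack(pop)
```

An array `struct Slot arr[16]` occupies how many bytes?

Node: g at 0 (size 1, align 1) → ends 1; pad 7 to align 8 for d; d at 8 (size 8, align 8) → ends 16; h at 16 (size 1, align 1) → ends 17; pad 3 to align 4 for e; e at 20 (size 4, align 4) → ends 24; total 24 bytes, alignment 8
uid at 0 (size 4, align 2) → ends 4
cpu at 4 (size 24, align 2) → ends 28
lock at 28 (size 8, align 2) → ends 36
refcount at 36 (size 4, align 2) → ends 40
state at 40 (size 24, align 2) → ends 64
total 64 bytes, alignment 2
array of 16: 16 × 64 = 1024

1024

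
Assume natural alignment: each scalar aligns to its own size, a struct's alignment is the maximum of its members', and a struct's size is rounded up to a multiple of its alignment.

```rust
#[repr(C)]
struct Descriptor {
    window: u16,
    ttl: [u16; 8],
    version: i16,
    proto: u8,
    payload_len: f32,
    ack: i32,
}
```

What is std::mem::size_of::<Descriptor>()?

32 bytes

window at 0 (size 2, align 2) → ends 2
ttl at 2 (size 16, align 2) → ends 18
version at 18 (size 2, align 2) → ends 20
proto at 20 (size 1, align 1) → ends 21
pad 3 to align 4 for payload_len
payload_len at 24 (size 4, align 4) → ends 28
ack at 28 (size 4, align 4) → ends 32
total 32 bytes, alignment 4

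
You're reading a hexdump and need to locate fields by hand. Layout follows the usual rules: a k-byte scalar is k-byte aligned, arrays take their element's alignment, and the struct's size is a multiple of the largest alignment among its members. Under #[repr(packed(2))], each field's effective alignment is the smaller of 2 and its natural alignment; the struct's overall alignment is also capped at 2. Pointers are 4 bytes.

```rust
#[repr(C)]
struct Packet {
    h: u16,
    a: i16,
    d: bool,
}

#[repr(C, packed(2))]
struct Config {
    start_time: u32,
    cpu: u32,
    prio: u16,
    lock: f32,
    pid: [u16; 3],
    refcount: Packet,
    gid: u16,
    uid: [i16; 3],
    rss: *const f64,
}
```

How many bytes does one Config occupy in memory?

Packet: 0..2  h  (2B, 2-aligned); 2..4  a  (2B, 2-aligned); 4..5  d  (1B, 1-aligned); 5..6  -- tail padding (1B); sizeof = 6, alignof = 2
0..4  start_time  (4B, 2-aligned)
4..8  cpu  (4B, 2-aligned)
8..10  prio  (2B, 2-aligned)
10..14  lock  (4B, 2-aligned)
14..20  pid  (6B, 2-aligned)
20..26  refcount  (6B, 2-aligned)
26..28  gid  (2B, 2-aligned)
28..34  uid  (6B, 2-aligned)
34..38  rss  (4B, 2-aligned)
sizeof = 38, alignof = 2

38 bytes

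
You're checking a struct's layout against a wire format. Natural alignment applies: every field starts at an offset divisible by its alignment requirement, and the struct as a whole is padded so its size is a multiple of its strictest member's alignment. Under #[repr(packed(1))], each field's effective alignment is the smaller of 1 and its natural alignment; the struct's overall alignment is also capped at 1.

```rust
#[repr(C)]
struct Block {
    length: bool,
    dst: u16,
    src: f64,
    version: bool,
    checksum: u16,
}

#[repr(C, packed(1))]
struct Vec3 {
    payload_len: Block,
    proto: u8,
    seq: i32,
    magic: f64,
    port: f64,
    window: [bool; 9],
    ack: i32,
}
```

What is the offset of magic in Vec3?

29

Block: 0..1  length  (1B, 1-aligned); 1..2  -- padding (1B); 2..4  dst  (2B, 2-aligned); 4..8  -- padding (4B); 8..16  src  (8B, 8-aligned); 16..17  version  (1B, 1-aligned); 17..18  -- padding (1B); 18..20  checksum  (2B, 2-aligned); 20..24  -- tail padding (4B); sizeof = 24, alignof = 8
0..24  payload_len  (24B, 1-aligned)
24..25  proto  (1B, 1-aligned)
25..29  seq  (4B, 1-aligned)
29..37  magic  (8B, 1-aligned)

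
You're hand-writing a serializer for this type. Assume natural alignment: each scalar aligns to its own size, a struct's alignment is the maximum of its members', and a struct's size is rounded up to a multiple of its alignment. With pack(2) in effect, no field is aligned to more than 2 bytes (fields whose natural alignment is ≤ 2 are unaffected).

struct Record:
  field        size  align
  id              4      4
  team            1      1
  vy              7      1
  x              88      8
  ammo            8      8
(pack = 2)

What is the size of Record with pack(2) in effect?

id at 0 (size 4, align 2) → ends 4
team at 4 (size 1, align 1) → ends 5
vy at 5 (size 7, align 1) → ends 12
x at 12 (size 88, align 2) → ends 100
ammo at 100 (size 8, align 2) → ends 108
total 108 bytes, alignment 2

108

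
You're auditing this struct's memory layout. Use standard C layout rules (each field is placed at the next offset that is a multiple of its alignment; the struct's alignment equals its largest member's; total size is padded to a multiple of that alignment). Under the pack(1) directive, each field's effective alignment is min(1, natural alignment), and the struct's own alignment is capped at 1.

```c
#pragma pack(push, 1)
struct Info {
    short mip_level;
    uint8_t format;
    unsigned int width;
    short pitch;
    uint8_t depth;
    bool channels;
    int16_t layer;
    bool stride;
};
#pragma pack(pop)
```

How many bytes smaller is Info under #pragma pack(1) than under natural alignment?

natural layout:
  0..2  mip_level  (2B, 2-aligned)
  2..3  format  (1B, 1-aligned)
  3..4  -- padding (1B)
  4..8  width  (4B, 4-aligned)
  8..10  pitch  (2B, 2-aligned)
  10..11  depth  (1B, 1-aligned)
  11..12  channels  (1B, 1-aligned)
  12..14  layer  (2B, 2-aligned)
  14..15  stride  (1B, 1-aligned)
  15..16  -- tail padding (1B)
  sizeof = 16, alignof = 4
packed(1) layout:
  0..2  mip_level  (2B, 1-aligned)
  2..3  format  (1B, 1-aligned)
  3..7  width  (4B, 1-aligned)
  7..9  pitch  (2B, 1-aligned)
  9..10  depth  (1B, 1-aligned)
  10..11  channels  (1B, 1-aligned)
  11..13  layer  (2B, 1-aligned)
  13..14  stride  (1B, 1-aligned)
  sizeof = 14, alignof = 1
16 − 14 = 2

2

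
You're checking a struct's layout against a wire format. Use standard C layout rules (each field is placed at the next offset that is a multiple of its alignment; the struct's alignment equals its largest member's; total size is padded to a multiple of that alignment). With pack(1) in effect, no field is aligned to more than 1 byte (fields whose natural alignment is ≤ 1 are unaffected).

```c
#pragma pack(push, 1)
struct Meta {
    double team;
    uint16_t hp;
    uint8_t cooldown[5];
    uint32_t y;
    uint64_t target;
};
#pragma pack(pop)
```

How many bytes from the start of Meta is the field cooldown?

@0: team [8B, align 1] → 8
@8: hp [2B, align 1] → 10
@10: cooldown [5B, align 1] → 15

10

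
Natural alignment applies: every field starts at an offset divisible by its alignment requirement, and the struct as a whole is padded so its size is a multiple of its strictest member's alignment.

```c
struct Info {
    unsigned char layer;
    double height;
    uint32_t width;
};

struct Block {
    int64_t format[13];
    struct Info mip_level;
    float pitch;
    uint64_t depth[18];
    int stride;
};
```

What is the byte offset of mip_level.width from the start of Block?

120

Info: 0..1  layer  (1B, 1-aligned); 1..8  -- padding (7B); 8..16  height  (8B, 8-aligned); 16..20  width  (4B, 4-aligned); 20..24  -- tail padding (4B); sizeof = 24, alignof = 8
0..104  format  (104B, 8-aligned)
104..128  mip_level  (24B, 8-aligned)
within Info: width at 16
104 + 16 = 120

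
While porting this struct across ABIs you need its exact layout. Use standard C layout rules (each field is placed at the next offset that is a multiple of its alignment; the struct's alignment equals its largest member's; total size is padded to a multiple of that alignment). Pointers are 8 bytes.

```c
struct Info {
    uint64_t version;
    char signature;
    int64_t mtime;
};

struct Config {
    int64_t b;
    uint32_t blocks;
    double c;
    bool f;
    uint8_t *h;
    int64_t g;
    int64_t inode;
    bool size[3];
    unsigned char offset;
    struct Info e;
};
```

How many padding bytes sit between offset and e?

4

Info: @0: version [8B, align 8] → 8; @8: signature [1B, align 1] → 9; +7 pad (align 8); @16: mtime [8B, align 8] → 24; size 24, align 8
@0: b [8B, align 8] → 8
@8: blocks [4B, align 4] → 12
+4 pad (align 8)
@16: c [8B, align 8] → 24
@24: f [1B, align 1] → 25
+7 pad (align 8)
@32: h [8B, align 8] → 40
@40: g [8B, align 8] → 48
@48: inode [8B, align 8] → 56
@56: size [3B, align 1] → 59
@59: offset [1B, align 1] → 60
+4 pad (align 8)
@64: e [24B, align 8] → 88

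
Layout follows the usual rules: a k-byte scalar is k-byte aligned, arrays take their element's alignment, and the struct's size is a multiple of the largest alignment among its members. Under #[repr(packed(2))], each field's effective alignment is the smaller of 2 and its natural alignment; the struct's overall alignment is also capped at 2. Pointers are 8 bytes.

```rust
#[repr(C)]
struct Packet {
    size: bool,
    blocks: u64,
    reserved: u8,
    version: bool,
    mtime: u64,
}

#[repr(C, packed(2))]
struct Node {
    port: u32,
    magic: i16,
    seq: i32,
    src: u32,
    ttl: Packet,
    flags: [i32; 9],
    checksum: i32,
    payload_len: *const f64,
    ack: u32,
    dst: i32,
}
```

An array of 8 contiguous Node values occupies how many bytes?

816

Packet: @0: size [1B, align 1] → 1; +7 pad (align 8); @8: blocks [8B, align 8] → 16; @16: reserved [1B, align 1] → 17; @17: version [1B, align 1] → 18; +6 pad (align 8); @24: mtime [8B, align 8] → 32; size 32, align 8
@0: port [4B, align 2] → 4
@4: magic [2B, align 2] → 6
@6: seq [4B, align 2] → 10
@10: src [4B, align 2] → 14
@14: ttl [32B, align 2] → 46
@46: flags [36B, align 2] → 82
@82: checksum [4B, align 2] → 86
@86: payload_len [8B, align 2] → 94
@94: ack [4B, align 2] → 98
@98: dst [4B, align 2] → 102
size 102, align 2
array of 8: 8 × 102 = 816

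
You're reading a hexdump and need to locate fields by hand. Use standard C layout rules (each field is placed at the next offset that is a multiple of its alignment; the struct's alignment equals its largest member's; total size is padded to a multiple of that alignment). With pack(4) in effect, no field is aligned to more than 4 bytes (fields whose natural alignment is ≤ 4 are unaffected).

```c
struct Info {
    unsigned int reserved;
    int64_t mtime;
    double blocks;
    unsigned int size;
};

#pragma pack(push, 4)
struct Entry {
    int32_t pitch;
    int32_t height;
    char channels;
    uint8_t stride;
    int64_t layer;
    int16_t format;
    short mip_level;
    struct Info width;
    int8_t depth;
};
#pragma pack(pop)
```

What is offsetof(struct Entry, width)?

24

Info: reserved at 0 (size 4, align 4) → ends 4; pad 4 to align 8 for mtime; mtime at 8 (size 8, align 8) → ends 16; blocks at 16 (size 8, align 8) → ends 24; size at 24 (size 4, align 4) → ends 28; tail pad 4 to reach multiple of 8; total 32 bytes, alignment 8
pitch at 0 (size 4, align 4) → ends 4
height at 4 (size 4, align 4) → ends 8
channels at 8 (size 1, align 1) → ends 9
stride at 9 (size 1, align 1) → ends 10
pad 2 to align 4 for layer
layer at 12 (size 8, align 4) → ends 20
format at 20 (size 2, align 2) → ends 22
mip_level at 22 (size 2, align 2) → ends 24
width at 24 (size 32, align 4) → ends 56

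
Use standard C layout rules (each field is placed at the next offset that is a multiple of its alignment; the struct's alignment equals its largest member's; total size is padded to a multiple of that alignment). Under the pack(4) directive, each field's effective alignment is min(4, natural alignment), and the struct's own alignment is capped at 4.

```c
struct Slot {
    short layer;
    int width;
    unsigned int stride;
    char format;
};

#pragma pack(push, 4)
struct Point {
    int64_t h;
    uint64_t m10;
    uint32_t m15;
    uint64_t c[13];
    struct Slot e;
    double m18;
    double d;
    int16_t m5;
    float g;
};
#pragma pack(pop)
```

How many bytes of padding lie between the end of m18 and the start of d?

Slot: @0: layer [2B, align 2] → 2; +2 pad (align 4); @4: width [4B, align 4] → 8; @8: stride [4B, align 4] → 12; @12: format [1B, align 1] → 13; +3 tail pad (align 4); size 16, align 4
@0: h [8B, align 4] → 8
@8: m10 [8B, align 4] → 16
@16: m15 [4B, align 4] → 20
@20: c [104B, align 4] → 124
@124: e [16B, align 4] → 140
@140: m18 [8B, align 4] → 148
@148: d [8B, align 4] → 156

0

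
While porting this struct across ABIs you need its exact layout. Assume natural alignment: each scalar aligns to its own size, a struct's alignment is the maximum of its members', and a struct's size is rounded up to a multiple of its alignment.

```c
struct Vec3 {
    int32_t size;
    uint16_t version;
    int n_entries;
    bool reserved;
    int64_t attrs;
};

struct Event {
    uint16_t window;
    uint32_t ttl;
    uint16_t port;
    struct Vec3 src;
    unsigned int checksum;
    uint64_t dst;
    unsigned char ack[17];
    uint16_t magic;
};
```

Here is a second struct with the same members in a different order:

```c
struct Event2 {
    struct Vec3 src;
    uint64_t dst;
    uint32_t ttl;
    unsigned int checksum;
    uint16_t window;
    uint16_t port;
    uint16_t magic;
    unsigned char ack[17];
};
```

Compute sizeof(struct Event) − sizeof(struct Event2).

16

Vec3: @0: size [4B, align 4] → 4; @4: version [2B, align 2] → 6; +2 pad (align 4); @8: n_entries [4B, align 4] → 12; @12: reserved [1B, align 1] → 13; +3 pad (align 8); @16: attrs [8B, align 8] → 24; size 24, align 8
@0: window [2B, align 2] → 2
+2 pad (align 4)
@4: ttl [4B, align 4] → 8
@8: port [2B, align 2] → 10
+6 pad (align 8)
@16: src [24B, align 8] → 40
@40: checksum [4B, align 4] → 44
+4 pad (align 8)
@48: dst [8B, align 8] → 56
@56: ack [17B, align 1] → 73
+1 pad (align 2)
@74: magic [2B, align 2] → 76
+4 tail pad (align 8)
size 80, align 8
— Event2 —
@0: src [24B, align 8] → 24
@24: dst [8B, align 8] → 32
@32: ttl [4B, align 4] → 36
@36: checksum [4B, align 4] → 40
@40: window [2B, align 2] → 42
@42: port [2B, align 2] → 44
@44: magic [2B, align 2] → 46
@46: ack [17B, align 1] → 63
+1 tail pad (align 8)
size 64, align 8
80 − 64 = 16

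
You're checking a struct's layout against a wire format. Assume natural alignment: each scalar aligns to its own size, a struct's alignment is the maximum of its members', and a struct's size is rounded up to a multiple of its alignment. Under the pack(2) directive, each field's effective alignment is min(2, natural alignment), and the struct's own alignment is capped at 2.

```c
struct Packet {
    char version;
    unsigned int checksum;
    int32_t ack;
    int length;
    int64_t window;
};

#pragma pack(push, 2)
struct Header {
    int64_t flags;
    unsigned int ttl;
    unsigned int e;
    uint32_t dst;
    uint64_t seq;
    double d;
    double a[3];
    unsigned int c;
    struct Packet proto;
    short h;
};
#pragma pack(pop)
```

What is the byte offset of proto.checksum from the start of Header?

68

Packet: @0: version [1B, align 1] → 1; +3 pad (align 4); @4: checksum [4B, align 4] → 8; @8: ack [4B, align 4] → 12; @12: length [4B, align 4] → 16; @16: window [8B, align 8] → 24; size 24, align 8
@0: flags [8B, align 2] → 8
@8: ttl [4B, align 2] → 12
@12: e [4B, align 2] → 16
@16: dst [4B, align 2] → 20
@20: seq [8B, align 2] → 28
@28: d [8B, align 2] → 36
@36: a [24B, align 2] → 60
@60: c [4B, align 2] → 64
@64: proto [24B, align 2] → 88
within Packet: checksum at 4
64 + 4 = 68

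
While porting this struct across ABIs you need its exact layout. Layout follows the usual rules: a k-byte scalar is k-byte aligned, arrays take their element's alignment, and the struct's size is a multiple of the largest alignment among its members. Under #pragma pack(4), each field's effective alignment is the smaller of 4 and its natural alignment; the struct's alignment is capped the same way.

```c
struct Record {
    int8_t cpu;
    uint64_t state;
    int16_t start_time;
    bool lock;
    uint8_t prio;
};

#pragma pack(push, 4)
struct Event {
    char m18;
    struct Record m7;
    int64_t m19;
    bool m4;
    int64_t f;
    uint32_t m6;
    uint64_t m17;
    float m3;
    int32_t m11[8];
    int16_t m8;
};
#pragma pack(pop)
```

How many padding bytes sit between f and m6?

0

Record: 0..1  cpu  (1B, 1-aligned); 1..8  -- padding (7B); 8..16  state  (8B, 8-aligned); 16..18  start_time  (2B, 2-aligned); 18..19  lock  (1B, 1-aligned); 19..20  prio  (1B, 1-aligned); 20..24  -- tail padding (4B); sizeof = 24, alignof = 8
0..1  m18  (1B, 1-aligned)
1..4  -- padding (3B)
4..28  m7  (24B, 4-aligned)
28..36  m19  (8B, 4-aligned)
36..37  m4  (1B, 1-aligned)
37..40  -- padding (3B)
40..48  f  (8B, 4-aligned)
48..52  m6  (4B, 4-aligned)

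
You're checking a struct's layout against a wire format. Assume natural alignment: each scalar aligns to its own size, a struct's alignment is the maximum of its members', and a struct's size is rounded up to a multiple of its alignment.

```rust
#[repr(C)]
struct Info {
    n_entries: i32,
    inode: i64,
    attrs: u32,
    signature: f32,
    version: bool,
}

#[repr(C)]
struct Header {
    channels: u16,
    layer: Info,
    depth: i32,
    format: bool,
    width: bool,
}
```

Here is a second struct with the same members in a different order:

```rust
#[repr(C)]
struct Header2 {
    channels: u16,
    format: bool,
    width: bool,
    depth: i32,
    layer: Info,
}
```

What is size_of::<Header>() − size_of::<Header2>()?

Info: @0: n_entries [4B, align 4] → 4; +4 pad (align 8); @8: inode [8B, align 8] → 16; @16: attrs [4B, align 4] → 20; @20: signature [4B, align 4] → 24; @24: version [1B, align 1] → 25; +7 tail pad (align 8); size 32, align 8
@0: channels [2B, align 2] → 2
+6 pad (align 8)
@8: layer [32B, align 8] → 40
@40: depth [4B, align 4] → 44
@44: format [1B, align 1] → 45
@45: width [1B, align 1] → 46
+2 tail pad (align 8)
size 48, align 8
— Header2 —
@0: channels [2B, align 2] → 2
@2: format [1B, align 1] → 3
@3: width [1B, align 1] → 4
@4: depth [4B, align 4] → 8
@8: layer [32B, align 8] → 40
size 40, align 8
48 − 40 = 8

8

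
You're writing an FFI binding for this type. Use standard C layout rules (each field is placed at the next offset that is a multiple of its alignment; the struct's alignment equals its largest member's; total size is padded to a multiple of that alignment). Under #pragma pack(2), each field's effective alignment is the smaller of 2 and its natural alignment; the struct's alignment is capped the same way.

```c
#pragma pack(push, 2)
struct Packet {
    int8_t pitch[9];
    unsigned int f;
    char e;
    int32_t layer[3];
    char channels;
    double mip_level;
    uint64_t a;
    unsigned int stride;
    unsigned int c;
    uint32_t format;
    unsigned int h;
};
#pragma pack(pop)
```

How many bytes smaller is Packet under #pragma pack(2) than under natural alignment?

10

natural layout:
  @0: pitch [9B, align 1] → 9
  +3 pad (align 4)
  @12: f [4B, align 4] → 16
  @16: e [1B, align 1] → 17
  +3 pad (align 4)
  @20: layer [12B, align 4] → 32
  @32: channels [1B, align 1] → 33
  +7 pad (align 8)
  @40: mip_level [8B, align 8] → 48
  @48: a [8B, align 8] → 56
  @56: stride [4B, align 4] → 60
  @60: c [4B, align 4] → 64
  @64: format [4B, align 4] → 68
  @68: h [4B, align 4] → 72
  size 72, align 8
packed(2) layout:
  @0: pitch [9B, align 1] → 9
  +1 pad (align 2)
  @10: f [4B, align 2] → 14
  @14: e [1B, align 1] → 15
  +1 pad (align 2)
  @16: layer [12B, align 2] → 28
  @28: channels [1B, align 1] → 29
  +1 pad (align 2)
  @30: mip_level [8B, align 2] → 38
  @38: a [8B, align 2] → 46
  @46: stride [4B, align 2] → 50
  @50: c [4B, align 2] → 54
  @54: format [4B, align 2] → 58
  @58: h [4B, align 2] → 62
  size 62, align 2
72 − 62 = 10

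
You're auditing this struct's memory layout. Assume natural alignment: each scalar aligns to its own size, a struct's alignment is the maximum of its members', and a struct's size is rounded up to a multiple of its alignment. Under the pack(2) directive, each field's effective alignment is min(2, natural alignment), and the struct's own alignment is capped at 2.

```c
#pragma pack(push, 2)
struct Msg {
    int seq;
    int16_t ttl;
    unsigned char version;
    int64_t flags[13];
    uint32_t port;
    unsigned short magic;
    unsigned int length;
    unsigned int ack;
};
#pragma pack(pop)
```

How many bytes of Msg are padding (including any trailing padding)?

@0: seq [4B, align 2] → 4
@4: ttl [2B, align 2] → 6
@6: version [1B, align 1] → 7
+1 pad (align 2)
@8: flags [104B, align 2] → 112
@112: port [4B, align 2] → 116
@116: magic [2B, align 2] → 118
@118: length [4B, align 2] → 122
@122: ack [4B, align 2] → 126
size 126, align 2
data bytes 125, size 126 → padding 1

1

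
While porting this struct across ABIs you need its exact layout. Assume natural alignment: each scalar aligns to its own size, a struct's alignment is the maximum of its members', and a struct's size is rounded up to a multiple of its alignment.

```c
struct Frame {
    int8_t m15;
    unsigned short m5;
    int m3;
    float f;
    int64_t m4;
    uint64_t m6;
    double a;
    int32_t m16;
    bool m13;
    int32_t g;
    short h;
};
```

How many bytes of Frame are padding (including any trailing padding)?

10

m15 at 0 (size 1, align 1) → ends 1
pad 1 to align 2 for m5
m5 at 2 (size 2, align 2) → ends 4
m3 at 4 (size 4, align 4) → ends 8
f at 8 (size 4, align 4) → ends 12
pad 4 to align 8 for m4
m4 at 16 (size 8, align 8) → ends 24
m6 at 24 (size 8, align 8) → ends 32
a at 32 (size 8, align 8) → ends 40
m16 at 40 (size 4, align 4) → ends 44
m13 at 44 (size 1, align 1) → ends 45
pad 3 to align 4 for g
g at 48 (size 4, align 4) → ends 52
h at 52 (size 2, align 2) → ends 54
tail pad 2 to reach multiple of 8
total 56 bytes, alignment 8
data bytes 46, size 56 → padding 10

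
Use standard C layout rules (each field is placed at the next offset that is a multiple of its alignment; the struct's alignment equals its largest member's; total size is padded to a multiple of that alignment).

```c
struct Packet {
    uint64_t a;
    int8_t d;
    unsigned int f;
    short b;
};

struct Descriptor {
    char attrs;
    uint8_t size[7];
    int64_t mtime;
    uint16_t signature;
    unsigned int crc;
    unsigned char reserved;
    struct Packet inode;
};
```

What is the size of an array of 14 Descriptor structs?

Packet: @0: a [8B, align 8] → 8; @8: d [1B, align 1] → 9; +3 pad (align 4); @12: f [4B, align 4] → 16; @16: b [2B, align 2] → 18; +6 tail pad (align 8); size 24, align 8
@0: attrs [1B, align 1] → 1
@1: size [7B, align 1] → 8
@8: mtime [8B, align 8] → 16
@16: signature [2B, align 2] → 18
+2 pad (align 4)
@20: crc [4B, align 4] → 24
@24: reserved [1B, align 1] → 25
+7 pad (align 8)
@32: inode [24B, align 8] → 56
size 56, align 8
array of 14: 14 × 56 = 784

784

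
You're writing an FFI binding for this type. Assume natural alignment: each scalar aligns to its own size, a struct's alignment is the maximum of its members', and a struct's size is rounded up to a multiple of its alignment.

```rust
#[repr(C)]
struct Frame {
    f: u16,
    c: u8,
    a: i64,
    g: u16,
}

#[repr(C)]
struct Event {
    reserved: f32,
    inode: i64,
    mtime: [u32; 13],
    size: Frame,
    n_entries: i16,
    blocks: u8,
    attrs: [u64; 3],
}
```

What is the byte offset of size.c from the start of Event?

74

Frame: f at 0 (size 2, align 2) → ends 2; c at 2 (size 1, align 1) → ends 3; pad 5 to align 8 for a; a at 8 (size 8, align 8) → ends 16; g at 16 (size 2, align 2) → ends 18; tail pad 6 to reach multiple of 8; total 24 bytes, alignment 8
reserved at 0 (size 4, align 4) → ends 4
pad 4 to align 8 for inode
inode at 8 (size 8, align 8) → ends 16
mtime at 16 (size 52, align 4) → ends 68
pad 4 to align 8 for size
size at 72 (size 24, align 8) → ends 96
within Frame: c at 2
72 + 2 = 74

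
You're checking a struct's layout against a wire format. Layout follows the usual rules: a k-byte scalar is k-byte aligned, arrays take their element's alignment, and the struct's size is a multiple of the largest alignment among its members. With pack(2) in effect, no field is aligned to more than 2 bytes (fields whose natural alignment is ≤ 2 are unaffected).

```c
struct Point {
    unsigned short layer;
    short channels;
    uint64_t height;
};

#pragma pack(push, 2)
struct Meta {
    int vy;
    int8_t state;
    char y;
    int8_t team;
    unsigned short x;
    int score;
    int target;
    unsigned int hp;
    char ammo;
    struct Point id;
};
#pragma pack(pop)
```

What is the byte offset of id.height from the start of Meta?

32

Point: @0: layer [2B, align 2] → 2; @2: channels [2B, align 2] → 4; +4 pad (align 8); @8: height [8B, align 8] → 16; size 16, align 8
@0: vy [4B, align 2] → 4
@4: state [1B, align 1] → 5
@5: y [1B, align 1] → 6
@6: team [1B, align 1] → 7
+1 pad (align 2)
@8: x [2B, align 2] → 10
@10: score [4B, align 2] → 14
@14: target [4B, align 2] → 18
@18: hp [4B, align 2] → 22
@22: ammo [1B, align 1] → 23
+1 pad (align 2)
@24: id [16B, align 2] → 40
within Point: height at 8
24 + 8 = 32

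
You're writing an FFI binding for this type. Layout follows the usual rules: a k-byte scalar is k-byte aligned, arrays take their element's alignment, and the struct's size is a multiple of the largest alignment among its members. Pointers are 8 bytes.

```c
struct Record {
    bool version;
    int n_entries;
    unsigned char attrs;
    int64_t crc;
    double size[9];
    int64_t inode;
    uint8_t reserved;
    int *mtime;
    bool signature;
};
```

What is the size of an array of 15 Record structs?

1920

@0: version [1B, align 1] → 1
+3 pad (align 4)
@4: n_entries [4B, align 4] → 8
@8: attrs [1B, align 1] → 9
+7 pad (align 8)
@16: crc [8B, align 8] → 24
@24: size [72B, align 8] → 96
@96: inode [8B, align 8] → 104
@104: reserved [1B, align 1] → 105
+7 pad (align 8)
@112: mtime [8B, align 8] → 120
@120: signature [1B, align 1] → 121
+7 tail pad (align 8)
size 128, align 8
array of 15: 15 × 128 = 1920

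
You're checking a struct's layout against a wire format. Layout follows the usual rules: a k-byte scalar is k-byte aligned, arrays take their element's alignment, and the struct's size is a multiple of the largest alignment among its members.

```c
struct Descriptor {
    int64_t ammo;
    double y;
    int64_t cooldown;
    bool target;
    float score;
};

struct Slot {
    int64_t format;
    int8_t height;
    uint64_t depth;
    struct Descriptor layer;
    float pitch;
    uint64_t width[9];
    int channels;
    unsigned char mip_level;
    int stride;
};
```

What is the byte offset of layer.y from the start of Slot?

32

Descriptor: 0..8  ammo  (8B, 8-aligned); 8..16  y  (8B, 8-aligned); 16..24  cooldown  (8B, 8-aligned); 24..25  target  (1B, 1-aligned); 25..28  -- padding (3B); 28..32  score  (4B, 4-aligned); sizeof = 32, alignof = 8
0..8  format  (8B, 8-aligned)
8..9  height  (1B, 1-aligned)
9..16  -- padding (7B)
16..24  depth  (8B, 8-aligned)
24..56  layer  (32B, 8-aligned)
within Descriptor: y at 8
24 + 8 = 32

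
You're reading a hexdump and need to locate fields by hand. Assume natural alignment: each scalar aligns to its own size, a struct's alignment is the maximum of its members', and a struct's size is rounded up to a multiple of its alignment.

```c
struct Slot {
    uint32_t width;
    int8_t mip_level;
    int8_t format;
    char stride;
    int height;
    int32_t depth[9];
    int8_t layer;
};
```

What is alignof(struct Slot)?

member alignments: width=4, mip_level=1, format=1, stride=1, height=4, depth=4, layer=1
max = 4

4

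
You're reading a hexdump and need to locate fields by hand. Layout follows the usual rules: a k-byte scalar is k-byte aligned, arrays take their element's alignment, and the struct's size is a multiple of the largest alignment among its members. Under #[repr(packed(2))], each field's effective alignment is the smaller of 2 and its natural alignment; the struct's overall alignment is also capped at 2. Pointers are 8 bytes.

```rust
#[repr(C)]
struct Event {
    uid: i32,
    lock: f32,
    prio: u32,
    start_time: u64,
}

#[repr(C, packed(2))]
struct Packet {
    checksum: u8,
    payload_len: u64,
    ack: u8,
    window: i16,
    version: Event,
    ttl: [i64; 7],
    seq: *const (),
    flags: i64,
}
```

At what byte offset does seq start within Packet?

Event: uid at 0 (size 4, align 4) → ends 4; lock at 4 (size 4, align 4) → ends 8; prio at 8 (size 4, align 4) → ends 12; pad 4 to align 8 for start_time; start_time at 16 (size 8, align 8) → ends 24; total 24 bytes, alignment 8
checksum at 0 (size 1, align 1) → ends 1
pad 1 to align 2 for payload_len
payload_len at 2 (size 8, align 2) → ends 10
ack at 10 (size 1, align 1) → ends 11
pad 1 to align 2 for window
window at 12 (size 2, align 2) → ends 14
version at 14 (size 24, align 2) → ends 38
ttl at 38 (size 56, align 2) → ends 94
seq at 94 (size 8, align 2) → ends 102

94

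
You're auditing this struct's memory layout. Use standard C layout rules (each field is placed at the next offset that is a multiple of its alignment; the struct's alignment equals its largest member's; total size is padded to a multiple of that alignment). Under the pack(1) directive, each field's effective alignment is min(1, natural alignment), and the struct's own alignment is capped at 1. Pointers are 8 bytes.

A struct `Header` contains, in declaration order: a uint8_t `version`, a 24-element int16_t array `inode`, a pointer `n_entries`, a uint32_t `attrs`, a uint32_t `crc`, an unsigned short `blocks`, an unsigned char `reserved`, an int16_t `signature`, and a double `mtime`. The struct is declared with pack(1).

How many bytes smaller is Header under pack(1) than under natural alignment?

10

natural layout:
  0..1  version  (1B, 1-aligned)
  1..2  -- padding (1B)
  2..50  inode  (48B, 2-aligned)
  50..56  -- padding (6B)
  56..64  n_entries  (8B, 8-aligned)
  64..68  attrs  (4B, 4-aligned)
  68..72  crc  (4B, 4-aligned)
  72..74  blocks  (2B, 2-aligned)
  74..75  reserved  (1B, 1-aligned)
  75..76  -- padding (1B)
  76..78  signature  (2B, 2-aligned)
  78..80  -- padding (2B)
  80..88  mtime  (8B, 8-aligned)
  sizeof = 88, alignof = 8
packed(1) layout:
  0..1  version  (1B, 1-aligned)
  1..49  inode  (48B, 1-aligned)
  49..57  n_entries  (8B, 1-aligned)
  57..61  attrs  (4B, 1-aligned)
  61..65  crc  (4B, 1-aligned)
  65..67  blocks  (2B, 1-aligned)
  67..68  reserved  (1B, 1-aligned)
  68..70  signature  (2B, 1-aligned)
  70..78  mtime  (8B, 1-aligned)
  sizeof = 78, alignof = 1
88 − 78 = 10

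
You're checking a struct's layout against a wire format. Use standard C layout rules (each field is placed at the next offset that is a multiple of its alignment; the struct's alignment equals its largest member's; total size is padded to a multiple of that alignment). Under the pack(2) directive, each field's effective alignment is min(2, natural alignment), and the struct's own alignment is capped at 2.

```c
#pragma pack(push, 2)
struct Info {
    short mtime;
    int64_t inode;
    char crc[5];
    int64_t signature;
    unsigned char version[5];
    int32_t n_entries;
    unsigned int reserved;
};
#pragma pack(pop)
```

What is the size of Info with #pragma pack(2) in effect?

mtime at 0 (size 2, align 2) → ends 2
inode at 2 (size 8, align 2) → ends 10
crc at 10 (size 5, align 1) → ends 15
pad 1 to align 2 for signature
signature at 16 (size 8, align 2) → ends 24
version at 24 (size 5, align 1) → ends 29
pad 1 to align 2 for n_entries
n_entries at 30 (size 4, align 2) → ends 34
reserved at 34 (size 4, align 2) → ends 38
total 38 bytes, alignment 2

38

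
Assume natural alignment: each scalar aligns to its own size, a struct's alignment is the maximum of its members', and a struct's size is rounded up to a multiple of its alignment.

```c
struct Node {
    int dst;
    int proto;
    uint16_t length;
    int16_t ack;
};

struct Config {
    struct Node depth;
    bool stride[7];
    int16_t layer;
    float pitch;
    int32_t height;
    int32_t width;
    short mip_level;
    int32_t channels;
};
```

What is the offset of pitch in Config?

24

Node: dst at 0 (size 4, align 4) → ends 4; proto at 4 (size 4, align 4) → ends 8; length at 8 (size 2, align 2) → ends 10; ack at 10 (size 2, align 2) → ends 12; total 12 bytes, alignment 4
depth at 0 (size 12, align 4) → ends 12
stride at 12 (size 7, align 1) → ends 19
pad 1 to align 2 for layer
layer at 20 (size 2, align 2) → ends 22
pad 2 to align 4 for pitch
pitch at 24 (size 4, align 4) → ends 28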